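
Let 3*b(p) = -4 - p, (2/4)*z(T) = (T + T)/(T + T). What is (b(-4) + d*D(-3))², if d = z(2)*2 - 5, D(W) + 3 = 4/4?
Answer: 4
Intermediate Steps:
z(T) = 2 (z(T) = 2*((T + T)/(T + T)) = 2*((2*T)/((2*T))) = 2*((2*T)*(1/(2*T))) = 2*1 = 2)
D(W) = -2 (D(W) = -3 + 4/4 = -3 + 4*(¼) = -3 + 1 = -2)
b(p) = -4/3 - p/3 (b(p) = (-4 - p)/3 = -4/3 - p/3)
d = -1 (d = 2*2 - 5 = 4 - 5 = -1)
(b(-4) + d*D(-3))² = ((-4/3 - ⅓*(-4)) - 1*(-2))² = ((-4/3 + 4/3) + 2)² = (0 + 2)² = 2² = 4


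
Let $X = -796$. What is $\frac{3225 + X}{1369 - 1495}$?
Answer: $- \frac{347}{18} \approx -19.278$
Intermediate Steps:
$\frac{3225 + X}{1369 - 1495} = \frac{3225 - 796}{1369 - 1495} = \frac{2429}{-126} = 2429 \left(- \frac{1}{126}\right) = - \frac{347}{18}$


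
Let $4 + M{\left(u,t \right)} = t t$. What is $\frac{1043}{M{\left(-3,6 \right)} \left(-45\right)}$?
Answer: $- \frac{1043}{1440} \approx -0.72431$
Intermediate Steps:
$M{\left(u,t \right)} = -4 + t^{2}$ ($M{\left(u,t \right)} = -4 + t t = -4 + t^{2}$)
$\frac{1043}{M{\left(-3,6 \right)} \left(-45\right)} = \frac{1043}{\left(-4 + 6^{2}\right) \left(-45\right)} = \frac{1043}{\left(-4 + 36\right) \left(-45\right)} = \frac{1043}{32 \left(-45\right)} = \frac{1043}{-1440} = 1043 \left(- \frac{1}{1440}\right) = - \frac{1043}{1440}$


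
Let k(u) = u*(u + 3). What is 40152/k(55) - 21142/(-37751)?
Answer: 791610566/60212845 ≈ 13.147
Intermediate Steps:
k(u) = u*(3 + u)
40152/k(55) - 21142/(-37751) = 40152/((55*(3 + 55))) - 21142/(-37751) = 40152/((55*58)) - 21142*(-1/37751) = 40152/3190 + 21142/37751 = 40152*(1/3190) + 21142/37751 = 20076/1595 + 21142/37751 = 791610566/60212845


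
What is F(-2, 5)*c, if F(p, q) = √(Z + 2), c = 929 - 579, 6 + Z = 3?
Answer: 350*I ≈ 350.0*I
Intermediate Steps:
Z = -3 (Z = -6 + 3 = -3)
c = 350
F(p, q) = I (F(p, q) = √(-3 + 2) = √(-1) = I)
F(-2, 5)*c = I*350 = 350*I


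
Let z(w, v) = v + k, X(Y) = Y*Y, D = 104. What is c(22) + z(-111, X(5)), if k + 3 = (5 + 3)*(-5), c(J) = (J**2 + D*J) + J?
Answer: 2776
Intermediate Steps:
c(J) = J**2 + 105*J (c(J) = (J**2 + 104*J) + J = J**2 + 105*J)
X(Y) = Y**2
k = -43 (k = -3 + (5 + 3)*(-5) = -3 + 8*(-5) = -3 - 40 = -43)
z(w, v) = -43 + v (z(w, v) = v - 43 = -43 + v)
c(22) + z(-111, X(5)) = 22*(105 + 22) + (-43 + 5**2) = 22*127 + (-43 + 25) = 2794 - 18 = 2776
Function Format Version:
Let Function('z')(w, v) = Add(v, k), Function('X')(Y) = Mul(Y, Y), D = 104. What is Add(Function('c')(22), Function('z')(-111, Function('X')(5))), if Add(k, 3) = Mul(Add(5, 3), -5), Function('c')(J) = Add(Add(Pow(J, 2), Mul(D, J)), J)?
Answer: 2776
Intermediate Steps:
Function('c')(J) = Add(Pow(J, 2), Mul(105, J)) (Function('c')(J) = Add(Add(Pow(J, 2), Mul(104, J)), J) = Add(Pow(J, 2), Mul(105, J)))
Function('X')(Y) = Pow(Y, 2)
k = -43 (k = Add(-3, Mul(Add(5, 3), -5)) = Add(-3, Mul(8, -5)) = Add(-3, -40) = -43)
Function('z')(w, v) = Add(-43, v) (Function('z')(w, v) = Add(v, -43) = Add(-43, v))
Add(Function('c')(22), Function('z')(-111, Function('X')(5))) = Add(Mul(22, Add(105, 22)), Add(-43, Pow(5, 2))) = Add(Mul(22, 127), Add(-43, 25)) = Add(2794, -18) = 2776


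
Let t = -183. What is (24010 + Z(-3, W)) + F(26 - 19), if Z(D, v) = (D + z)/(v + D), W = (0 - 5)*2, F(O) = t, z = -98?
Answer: 309852/13 ≈ 23835.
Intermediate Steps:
F(O) = -183
W = -10 (W = -5*2 = -10)
Z(D, v) = (-98 + D)/(D + v) (Z(D, v) = (D - 98)/(v + D) = (-98 + D)/(D + v))
(24010 + Z(-3, W)) + F(26 - 19) = (24010 + (-98 - 3)/(-3 - 10)) - 183 = (24010 - 101/(-13)) - 183 = (24010 - 1/13*(-101)) - 183 = (24010 + 101/13) - 183 = 312231/13 - 183 = 309852/13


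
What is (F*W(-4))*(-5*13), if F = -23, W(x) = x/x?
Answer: 1495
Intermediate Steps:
W(x) = 1
(F*W(-4))*(-5*13) = (-23*1)*(-5*13) = -23*(-65) = 1495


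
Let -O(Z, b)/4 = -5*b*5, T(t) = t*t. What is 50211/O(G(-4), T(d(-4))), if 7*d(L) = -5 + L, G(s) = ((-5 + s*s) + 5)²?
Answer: 273371/900 ≈ 303.75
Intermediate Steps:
G(s) = s⁴ (G(s) = ((-5 + s²) + 5)² = (s²)² = s⁴)
d(L) = -5/7 + L/7 (d(L) = (-5 + L)/7 = -5/7 + L/7)
T(t) = t²
O(Z, b) = 100*b (O(Z, b) = -4*(-5*b)*5 = -(-100)*b = 100*b)
50211/O(G(-4), T(d(-4))) = 50211/((100*(-5/7 + (⅐)*(-4))²)) = 50211/((100*(-5/7 - 4/7)²)) = 50211/((100*(-9/7)²)) = 50211/((100*(81/49))) = 50211/(8100/49) = 50211*(49/8100) = 273371/900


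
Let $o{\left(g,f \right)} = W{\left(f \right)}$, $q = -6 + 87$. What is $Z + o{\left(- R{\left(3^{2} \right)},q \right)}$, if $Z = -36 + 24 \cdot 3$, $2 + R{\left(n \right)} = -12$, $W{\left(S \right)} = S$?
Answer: $117$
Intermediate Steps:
$R{\left(n \right)} = -14$ ($R{\left(n \right)} = -2 - 12 = -14$)
$q = 81$
$o{\left(g,f \right)} = f$
$Z = 36$ ($Z = -36 + 72 = 36$)
$Z + o{\left(- R{\left(3^{2} \right)},q \right)} = 36 + 81 = 117$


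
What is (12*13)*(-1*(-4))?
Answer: 624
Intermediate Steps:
(12*13)*(-1*(-4)) = 156*4 = 624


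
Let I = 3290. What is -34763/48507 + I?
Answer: 159553267/48507 ≈ 3289.3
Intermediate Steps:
-34763/48507 + I = -34763/48507 + 3290 = 159553267/48507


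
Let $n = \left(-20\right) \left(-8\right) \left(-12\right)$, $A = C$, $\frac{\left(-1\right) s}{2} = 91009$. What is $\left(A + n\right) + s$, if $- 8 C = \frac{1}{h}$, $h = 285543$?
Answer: $- \frac{420177666673}{2284344} \approx -1.8394 \cdot 10^{5}$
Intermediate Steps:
$C = - \frac{1}{2284344}$ ($C = - \frac{1}{8 \cdot 285543} = \left(- \frac{1}{8}\right) \frac{1}{285543} = - \frac{1}{2284344} \approx -4.3776 \cdot 10^{-7}$)
$s = -182018$ ($s = \left(-2\right) 91009 = -182018$)
$A = - \frac{1}{2284344} \approx -4.3776 \cdot 10^{-7}$
$n = -1920$ ($n = 160 \left(-12\right) = -1920$)
$\left(A + n\right) + s = \left(- \frac{1}{2284344} - 1920\right) - 182018 = - \frac{4385940481}{2284344} - 182018 = - \frac{420177666673}{2284344}$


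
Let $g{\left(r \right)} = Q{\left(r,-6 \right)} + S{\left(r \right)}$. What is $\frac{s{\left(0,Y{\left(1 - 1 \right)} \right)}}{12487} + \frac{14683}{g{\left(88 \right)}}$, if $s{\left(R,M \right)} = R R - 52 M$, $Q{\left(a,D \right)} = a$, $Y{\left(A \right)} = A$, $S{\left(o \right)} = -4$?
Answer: $\frac{14683}{84} \approx 174.8$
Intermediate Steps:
$g{\left(r \right)} = -4 + r$ ($g{\left(r \right)} = r - 4 = -4 + r$)
$s{\left(R,M \right)} = R^{2} - 52 M$
$\frac{s{\left(0,Y{\left(1 - 1 \right)} \right)}}{12487} + \frac{14683}{g{\left(88 \right)}} = \frac{0^{2} - 52 \left(1 - 1\right)}{12487} + \frac{14683}{-4 + 88} = \left(0 - 0\right) \frac{1}{12487} + \frac{14683}{84} = \left(0 + 0\right) \frac{1}{12487} + 14683 \cdot \frac{1}{84} = 0 \cdot \frac{1}{12487} + \frac{14683}{84} = 0 + \frac{14683}{84} = \frac{14683}{84}$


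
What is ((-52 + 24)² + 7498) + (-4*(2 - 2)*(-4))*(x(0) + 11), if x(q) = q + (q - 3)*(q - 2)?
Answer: 8282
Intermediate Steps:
x(q) = q + (-3 + q)*(-2 + q)
((-52 + 24)² + 7498) + (-4*(2 - 2)*(-4))*(x(0) + 11) = ((-52 + 24)² + 7498) + (-4*(2 - 2)*(-4))*((6 + 0² - 4*0) + 11) = ((-28)² + 7498) + (-0*(-4))*((6 + 0 + 0) + 11) = (784 + 7498) + (-4*0)*(6 + 11) = 8282 + 0*17 = 8282 + 0 = 8282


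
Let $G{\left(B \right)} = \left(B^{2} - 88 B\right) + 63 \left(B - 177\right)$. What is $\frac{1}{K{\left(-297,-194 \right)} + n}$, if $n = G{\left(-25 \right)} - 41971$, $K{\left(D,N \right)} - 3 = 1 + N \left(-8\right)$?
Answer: $- \frac{1}{50316} \approx -1.9874 \cdot 10^{-5}$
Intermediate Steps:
$K{\left(D,N \right)} = 4 - 8 N$ ($K{\left(D,N \right)} = 3 + \left(1 + N \left(-8\right)\right) = 3 - \left(-1 + 8 N\right) = 4 - 8 N$)
$G{\left(B \right)} = -11151 + B^{2} - 25 B$ ($G{\left(B \right)} = \left(B^{2} - 88 B\right) + 63 \left(-177 + B\right) = \left(B^{2} - 88 B\right) + \left(-11151 + 63 B\right) = -11151 + B^{2} - 25 B$)
$n = -51872$ ($n = \left(-11151 + \left(-25\right)^{2} - -625\right) - 41971 = \left(-11151 + 625 + 625\right) - 41971 = -9901 - 41971 = -51872$)
$\frac{1}{K{\left(-297,-194 \right)} + n} = \frac{1}{\left(4 - -1552\right) - 51872} = \frac{1}{\left(4 + 1552\right) - 51872} = \frac{1}{1556 - 51872} = \frac{1}{-50316} = - \frac{1}{50316}$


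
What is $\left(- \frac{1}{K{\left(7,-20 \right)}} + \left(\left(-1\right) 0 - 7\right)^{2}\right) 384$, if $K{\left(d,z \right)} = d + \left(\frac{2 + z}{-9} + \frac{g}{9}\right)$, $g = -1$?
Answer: $\frac{93864}{5} \approx 18773.0$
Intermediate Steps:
$K{\left(d,z \right)} = - \frac{1}{3} + d - \frac{z}{9}$ ($K{\left(d,z \right)} = d + \left(\frac{2 + z}{-9} - \frac{1}{9}\right) = d + \left(\left(2 + z\right) \left(- \frac{1}{9}\right) - \frac{1}{9}\right) = d - \left(\frac{1}{3} + \frac{z}{9}\right) = - \frac{1}{3} + d - \frac{z}{9}$)
$\left(- \frac{1}{K{\left(7,-20 \right)}} + \left(\left(-1\right) 0 - 7\right)^{2}\right) 384 = \left(- \frac{1}{- \frac{1}{3} + 7 - - \frac{20}{9}} + \left(\left(-1\right) 0 - 7\right)^{2}\right) 384 = \left(- \frac{1}{- \frac{1}{3} + 7 + \frac{20}{9}} + \left(0 - 7\right)^{2}\right) 384 = \left(- \frac{1}{\frac{80}{9}} + \left(-7\right)^{2}\right) 384 = \left(\left(-1\right) \frac{9}{80} + 49\right) 384 = \left(- \frac{9}{80} + 49\right) 384 = \frac{3911}{80} \cdot 384 = \frac{93864}{5}$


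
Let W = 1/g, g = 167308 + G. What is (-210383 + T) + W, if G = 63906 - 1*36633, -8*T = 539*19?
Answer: -329484980197/1556648 ≈ -2.1166e+5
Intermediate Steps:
T = -10241/8 (T = -539*19/8 = -1/8*10241 = -10241/8 ≈ -1280.1)
G = 27273 (G = 63906 - 36633 = 27273)
g = 194581 (g = 167308 + 27273 = 194581)
W = 1/194581 ≈ 5.1392e-6
(-210383 + T) + W = (-210383 - 10241/8) + 1/194581 = -1693305/8 + 1/194581 = -329484980197/1556648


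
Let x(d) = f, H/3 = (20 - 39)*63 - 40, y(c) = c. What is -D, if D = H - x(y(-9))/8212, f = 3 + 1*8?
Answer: 30474743/8212 ≈ 3711.0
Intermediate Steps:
H = -3711 (H = 3*((20 - 39)*63 - 40) = 3*(-19*63 - 40) = 3*(-1197 - 40) = 3*(-1237) = -3711)
f = 11 (f = 3 + 8 = 11)
x(d) = 11
D = -30474743/8212 (D = -3711 - 11/8212 = -30474743/8212 ≈ -3711.0)
-D = -1*(-30474743/8212) = 30474743/8212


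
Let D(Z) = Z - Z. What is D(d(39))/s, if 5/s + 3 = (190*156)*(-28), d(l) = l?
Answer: 0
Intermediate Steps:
s = -5/829923 (s = 5/(-3 + (190*156)*(-28)) = 5/(-3 + 29640*(-28)) = 5/(-3 - 829920) = 5/(-829923) = 5*(-1/829923) = -5/829923 ≈ -6.0247e-6)
D(Z) = 0
D(d(39))/s = 0/(-5/829923) = 0*(-829923/5) = 0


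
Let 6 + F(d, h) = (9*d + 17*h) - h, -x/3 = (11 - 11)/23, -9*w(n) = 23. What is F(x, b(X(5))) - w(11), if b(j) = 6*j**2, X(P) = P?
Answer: 21569/9 ≈ 2396.6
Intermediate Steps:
w(n) = -23/9 (w(n) = -1/9*23 = -23/9)
x = 0 (x = -3*(11 - 11)/23 = -0/23 = -3*0 = 0)
F(d, h) = -6 + 9*d + 16*h (F(d, h) = -6 + ((9*d + 17*h) - h) = -6 + (9*d + 16*h) = -6 + 9*d + 16*h)
F(x, b(X(5))) - w(11) = (-6 + 9*0 + 16*(6*5**2)) - 1*(-23/9) = (-6 + 0 + 16*(6*25)) + 23/9 = (-6 + 0 + 16*150) + 23/9 = (-6 + 0 + 2400) + 23/9 = 2394 + 23/9 = 21569/9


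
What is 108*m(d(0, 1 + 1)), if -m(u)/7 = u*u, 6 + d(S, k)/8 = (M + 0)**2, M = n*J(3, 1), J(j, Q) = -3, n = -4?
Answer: -921424896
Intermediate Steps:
M = 12 (M = -4*(-3) = 12)
d(S, k) = 1104 (d(S, k) = -48 + 8*(12 + 0)**2 = -48 + 8*12**2 = -48 + 8*144 = -48 + 1152 = 1104)
m(u) = -7*u**2 (m(u) = -7*u*u = -7*u**2)
108*m(d(0, 1 + 1)) = 108*(-7*1104**2) = 108*(-7*1218816) = 108*(-8531712) = -921424896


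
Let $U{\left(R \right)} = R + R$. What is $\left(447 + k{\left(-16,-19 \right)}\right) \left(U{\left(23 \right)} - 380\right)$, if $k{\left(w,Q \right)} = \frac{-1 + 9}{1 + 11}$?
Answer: $- \frac{448562}{3} \approx -1.4952 \cdot 10^{5}$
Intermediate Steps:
$k{\left(w,Q \right)} = \frac{2}{3}$ ($k{\left(w,Q \right)} = \frac{8}{12} = 8 \cdot \frac{1}{12} = \frac{2}{3}$)
$U{\left(R \right)} = 2 R$
$\left(447 + k{\left(-16,-19 \right)}\right) \left(U{\left(23 \right)} - 380\right) = \left(447 + \frac{2}{3}\right) \left(2 \cdot 23 - 380\right) = \frac{1343 \left(46 - 380\right)}{3} = \frac{1343}{3} \left(-334\right) = - \frac{448562}{3}$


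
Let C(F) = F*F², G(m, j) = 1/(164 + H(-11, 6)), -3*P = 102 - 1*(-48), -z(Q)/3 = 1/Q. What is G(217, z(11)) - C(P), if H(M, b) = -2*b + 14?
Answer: 20750001/166 ≈ 1.2500e+5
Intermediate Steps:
H(M, b) = 14 - 2*b
z(Q) = -3/Q
P = -50 (P = -(102 - 1*(-48))/3 = -(102 + 48)/3 = -⅓*150 = -50)
G(m, j) = 1/166 (G(m, j) = 1/(164 + (14 - 2*6)) = 1/(164 + (14 - 12)) = 1/(164 + 2) = 1/166)
C(F) = F³
G(217, z(11)) - C(P) = 1/166 - 1*(-50)³ = 1/166 - 1*(-125000) = 1/166 + 125000 = 20750001/166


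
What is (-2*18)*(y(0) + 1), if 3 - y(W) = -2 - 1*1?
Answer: -252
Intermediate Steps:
y(W) = 6 (y(W) = 3 - (-2 - 1*1) = 3 - (-2 - 1) = 3 - 1*(-3) = 3 + 3 = 6)
(-2*18)*(y(0) + 1) = (-2*18)*(6 + 1) = -36*7 = -252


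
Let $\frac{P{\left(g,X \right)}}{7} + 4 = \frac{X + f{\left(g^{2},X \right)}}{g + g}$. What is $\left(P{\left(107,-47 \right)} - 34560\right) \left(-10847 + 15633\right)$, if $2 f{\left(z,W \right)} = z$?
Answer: $- \frac{35234960347}{214} \approx -1.6465 \cdot 10^{8}$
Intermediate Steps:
$f{\left(z,W \right)} = \frac{z}{2}$
$P{\left(g,X \right)} = -28 + \frac{7 \left(X + \frac{g^{2}}{2}\right)}{2 g}$ ($P{\left(g,X \right)} = -28 + 7 \frac{X + \frac{g^{2}}{2}}{g + g} = -28 + 7 \frac{X + \frac{g^{2}}{2}}{2 g} = -28 + \frac{7 \left(X + \frac{g^{2}}{2}\right)}{2 g}$)
$\left(P{\left(107,-47 \right)} - 34560\right) \left(-10847 + 15633\right) = \left(\left(-28 + \frac{7}{4} \cdot 107 + \frac{7}{2} \left(-47\right) \frac{1}{107}\right) - 34560\right) \left(-10847 + 15633\right) = \left(\left(-28 + \frac{749}{4} + \frac{7}{2} \left(-47\right) \frac{1}{107}\right) - 34560\right) 4786 = \left(\left(-28 + \frac{749}{4} - \frac{329}{214}\right) - 34560\right) 4786 = \left(\frac{67501}{428} - 34560\right) 4786 = \left(- \frac{14724179}{428}\right) 4786 = - \frac{35234960347}{214}$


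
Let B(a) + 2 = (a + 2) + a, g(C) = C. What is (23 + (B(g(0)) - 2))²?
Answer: 441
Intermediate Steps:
B(a) = 2*a (B(a) = -2 + ((a + 2) + a) = -2 + ((2 + a) + a) = -2 + (2 + 2*a) = 2*a)
(23 + (B(g(0)) - 2))² = (23 + (2*0 - 2))² = (23 + (0 - 2))² = (23 - 2)² = 21² = 441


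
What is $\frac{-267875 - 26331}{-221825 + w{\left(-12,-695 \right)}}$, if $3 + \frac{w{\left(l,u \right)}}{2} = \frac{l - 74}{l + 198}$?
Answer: $\frac{27361158}{20630369} \approx 1.3263$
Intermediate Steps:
$w{\left(l,u \right)} = -6 + \frac{2 \left(-74 + l\right)}{198 + l}$ ($w{\left(l,u \right)} = -6 + 2 \frac{l - 74}{l + 198} = -6 + 2 \frac{-74 + l}{198 + l} = -6 + \frac{2 \left(-74 + l\right)}{198 + l}$)
$\frac{-267875 - 26331}{-221825 + w{\left(-12,-695 \right)}} = \frac{-267875 - 26331}{-221825 + \frac{4 \left(-334 - -12\right)}{198 - 12}} = - \frac{294206}{-221825 + \frac{4 \left(-334 + 12\right)}{186}} = - \frac{294206}{-221825 + 4 \cdot \frac{1}{186} \left(-322\right)} = - \frac{294206}{-221825 - \frac{644}{93}} = - \frac{294206}{- \frac{20630369}{93}} = \left(-294206\right) \left(- \frac{93}{20630369}\right) = \frac{27361158}{20630369}$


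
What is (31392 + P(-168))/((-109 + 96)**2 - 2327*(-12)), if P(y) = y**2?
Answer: 59616/28093 ≈ 2.1221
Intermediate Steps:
(31392 + P(-168))/((-109 + 96)**2 - 2327*(-12)) = (31392 + (-168)**2)/((-109 + 96)**2 - 2327*(-12)) = (31392 + 28224)/((-13)**2 + 27924) = 59616/(169 + 27924) = 59616/28093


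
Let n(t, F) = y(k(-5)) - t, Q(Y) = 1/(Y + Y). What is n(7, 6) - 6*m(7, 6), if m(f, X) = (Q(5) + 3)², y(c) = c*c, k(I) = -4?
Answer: -2433/50 ≈ -48.660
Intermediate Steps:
Q(Y) = 1/(2*Y)
y(c) = c²
n(t, F) = 16 - t (n(t, F) = (-4)² - t = 16 - t)
m(f, X) = 961/100 (m(f, X) = ((½)/5 + 3)² = ((½)*(⅕) + 3)² = (⅒ + 3)² = (31/10)² = 961/100)
n(7, 6) - 6*m(7, 6) = (16 - 1*7) - 6*961/100 = (16 - 7) - 2883/50 = 9 - 2883/50 = -2433/50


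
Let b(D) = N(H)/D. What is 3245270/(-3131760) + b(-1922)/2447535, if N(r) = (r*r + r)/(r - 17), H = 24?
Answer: -356213129029321/343753835382888 ≈ -1.0362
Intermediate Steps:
N(r) = (r + r²)/(-17 + r) (N(r) = (r² + r)/(-17 + r) = (r + r²)/(-17 + r))
b(D) = 600/(7*D) (b(D) = (24*(1 + 24)/(-17 + 24))/D = (24*25/7)/D = (24*(⅐)*25)/D = 600/(7*D))
3245270/(-3131760) + b(-1922)/2447535 = 3245270/(-3131760) + ((600/7)/(-1922))/2447535 = 3245270*(-1/3131760) + ((600/7)*(-1/1922))*(1/2447535) = -324527/313176 - 300/6727*1/2447535 = -324527/313176 - 20/1097637863 = -356213129029321/343753835382888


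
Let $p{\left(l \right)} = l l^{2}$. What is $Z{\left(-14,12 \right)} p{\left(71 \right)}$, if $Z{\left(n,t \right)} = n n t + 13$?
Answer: $846459515$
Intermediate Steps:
$p{\left(l \right)} = l^{3}$
$Z{\left(n,t \right)} = 13 + t n^{2}$ ($Z{\left(n,t \right)} = n^{2} t + 13 = t n^{2} + 13 = 13 + t n^{2}$)
$Z{\left(-14,12 \right)} p{\left(71 \right)} = \left(13 + 12 \left(-14\right)^{2}\right) 71^{3} = \left(13 + 12 \cdot 196\right) 357911 = \left(13 + 2352\right) 357911 = 2365 \cdot 357911 = 846459515$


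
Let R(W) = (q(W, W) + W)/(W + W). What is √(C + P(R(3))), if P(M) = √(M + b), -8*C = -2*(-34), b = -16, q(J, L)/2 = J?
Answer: √(-34 + 2*I*√58)/2 ≈ 0.63795 + 2.9845*I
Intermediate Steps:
q(J, L) = 2*J
R(W) = 3/2 (R(W) = (2*W + W)/(W + W) = (3*W)/((2*W)) = (3*W)*(1/(2*W)) = 3/2)
C = -17/2 (C = -(-1)*(-34)/4 = -⅛*68 = -17/2 ≈ -8.5000)
P(M) = √(-16 + M) (P(M) = √(M - 16) = √(-16 + M))
√(C + P(R(3))) = √(-17/2 + √(-16 + 3/2)) = √(-17/2 + √(-29/2)) = √(-17/2 + I*√58/2)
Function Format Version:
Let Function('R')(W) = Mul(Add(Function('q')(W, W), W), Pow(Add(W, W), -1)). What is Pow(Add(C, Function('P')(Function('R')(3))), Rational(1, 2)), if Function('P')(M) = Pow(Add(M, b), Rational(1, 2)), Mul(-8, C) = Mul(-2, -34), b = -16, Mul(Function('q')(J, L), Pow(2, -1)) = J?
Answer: Mul(Rational(1, 2), Pow(Add(-34, Mul(2, I, Pow(58, Rational(1, 2)))), Rational(1, 2))) ≈ Add(0.63795, Mul(2.9845, I))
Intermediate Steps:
Function('q')(J, L) = Mul(2, J)
Function('R')(W) = Rational(3, 2) (Function('R')(W) = Mul(Add(Mul(2, W), W), Pow(Add(W, W), -1)) = Mul(Mul(3, W), Pow(Mul(2, W), -1)) = Mul(Mul(3, W), Mul(Rational(1, 2), Pow(W, -1))) = Rational(3, 2))
C = Rational(-17, 2) (C = Mul(Rational(-1, 8), Mul(-2, -34)) = Mul(Rational(-1, 8), 68) = Rational(-17, 2) ≈ -8.5000)
Function('P')(M) = Pow(Add(-16, M), Rational(1, 2)) (Function('P')(M) = Pow(Add(M, -16), Rational(1, 2)) = Pow(Add(-16, M), Rational(1, 2)))
Pow(Add(C, Function('P')(Function('R')(3))), Rational(1, 2)) = Pow(Add(Rational(-17, 2), Pow(Add(-16, Rational(3, 2)), Rational(1, 2))), Rational(1, 2)) = Pow(Add(Rational(-17, 2), Pow(Rational(-29, 2), Rational(1, 2))), Rational(1, 2)) = Pow(Add(Rational(-17, 2), Mul(Rational(1, 2), I, Pow(58, Rational(1, 2)))), Rational(1, 2))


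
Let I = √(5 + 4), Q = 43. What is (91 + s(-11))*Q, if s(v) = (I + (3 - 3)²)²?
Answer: 4300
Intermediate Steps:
I = 3 (I = √9 = 3)
s(v) = 9 (s(v) = (3 + (3 - 3)²)² = (3 + 0²)² = (3 + 0)² = 3² = 9)
(91 + s(-11))*Q = (91 + 9)*43 = 100*43 = 4300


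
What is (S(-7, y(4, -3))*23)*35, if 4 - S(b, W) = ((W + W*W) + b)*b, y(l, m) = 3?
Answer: 31395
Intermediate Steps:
S(b, W) = 4 - b*(W + b + W²) (S(b, W) = 4 - ((W + W*W) + b)*b = 4 - ((W + W²) + b)*b = 4 - (W + b + W²)*b = 4 - b*(W + b + W²))
(S(-7, y(4, -3))*23)*35 = ((4 - 1*(-7)² - 1*3*(-7) - 1*(-7)*3²)*23)*35 = ((4 - 1*49 + 21 - 1*(-7)*9)*23)*35 = ((4 - 49 + 21 + 63)*23)*35 = (39*23)*35 = 897*35 = 31395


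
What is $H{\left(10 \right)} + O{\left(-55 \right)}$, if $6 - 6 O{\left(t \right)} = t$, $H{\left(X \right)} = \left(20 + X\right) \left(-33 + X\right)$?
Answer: $- \frac{4079}{6} \approx -679.83$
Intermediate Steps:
$H{\left(X \right)} = \left(-33 + X\right) \left(20 + X\right)$
$O{\left(t \right)} = 1 - \frac{t}{6}$
$H{\left(10 \right)} + O{\left(-55 \right)} = \left(-660 + 10^{2} - 130\right) + \left(1 - - \frac{55}{6}\right) = \left(-660 + 100 - 130\right) + \left(1 + \frac{55}{6}\right) = -690 + \frac{61}{6} = - \frac{4079}{6}$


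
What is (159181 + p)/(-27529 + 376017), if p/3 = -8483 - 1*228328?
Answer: -137813/87122 ≈ -1.5818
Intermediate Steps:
p = -710433 (p = 3*(-8483 - 1*228328) = 3*(-8483 - 228328) = 3*(-236811) = -710433)
(159181 + p)/(-27529 + 376017) = (159181 - 710433)/(-27529 + 376017) = -551252/348488 = -551252*1/348488 = -137813/87122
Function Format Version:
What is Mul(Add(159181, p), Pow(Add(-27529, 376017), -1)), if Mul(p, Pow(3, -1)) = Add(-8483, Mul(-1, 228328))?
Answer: Rational(-137813, 87122) ≈ -1.5818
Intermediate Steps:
p = -710433 (p = Mul(3, Add(-8483, Mul(-1, 228328))) = Mul(3, Add(-8483, -228328)) = Mul(3, -236811) = -710433)
Mul(Add(159181, p), Pow(Add(-27529, 376017), -1)) = Mul(Add(159181, -710433), Pow(Add(-27529, 376017), -1)) = Mul(-551252, Pow(348488, -1)) = Mul(-551252, Rational(1, 348488)) = Rational(-137813, 87122)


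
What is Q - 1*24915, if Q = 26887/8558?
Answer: -213195683/8558 ≈ -24912.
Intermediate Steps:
Q = 26887/8558 (Q = 26887*(1/8558) = 26887/8558 ≈ 3.1417)
Q - 1*24915 = 26887/8558 - 1*24915 = 26887/8558 - 24915 = -213195683/8558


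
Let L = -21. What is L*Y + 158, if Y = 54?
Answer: -976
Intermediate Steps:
L*Y + 158 = -21*54 + 158 = -1134 + 158 = -976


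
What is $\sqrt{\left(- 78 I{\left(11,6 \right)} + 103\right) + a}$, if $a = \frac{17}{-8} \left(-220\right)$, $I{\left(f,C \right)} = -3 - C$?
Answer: $\frac{\sqrt{5090}}{2} \approx 35.672$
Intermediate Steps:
$a = \frac{935}{2}$ ($a = 17 \left(- \frac{1}{8}\right) \left(-220\right) = \left(- \frac{17}{8}\right) \left(-220\right) = \frac{935}{2} \approx 467.5$)
$\sqrt{\left(- 78 I{\left(11,6 \right)} + 103\right) + a} = \sqrt{\left(- 78 \left(-3 - 6\right) + 103\right) + \frac{935}{2}} = \sqrt{\left(\left(-78\right) \left(-9\right) + 103\right) + \frac{935}{2}} = \sqrt{\left(702 + 103\right) + \frac{935}{2}} = \sqrt{805 + \frac{935}{2}} = \sqrt{\frac{2545}{2}} = \frac{\sqrt{5090}}{2}$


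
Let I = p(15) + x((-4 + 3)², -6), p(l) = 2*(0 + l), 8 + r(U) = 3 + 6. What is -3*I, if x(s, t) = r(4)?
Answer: -93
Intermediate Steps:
r(U) = 1 (r(U) = -8 + (3 + 6) = -8 + 9 = 1)
x(s, t) = 1
p(l) = 2*l
I = 31 (I = 2*15 + 1 = 30 + 1 = 31)
-3*I = -3*31 = -93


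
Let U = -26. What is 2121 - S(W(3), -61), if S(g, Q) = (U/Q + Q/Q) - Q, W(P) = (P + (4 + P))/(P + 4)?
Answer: 125573/61 ≈ 2058.6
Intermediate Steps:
W(P) = (4 + 2*P)/(4 + P)
S(g, Q) = 1 - Q - 26/Q (S(g, Q) = (-26/Q + Q/Q) - Q = (-26/Q + 1) - Q = (1 - 26/Q) - Q = 1 - Q - 26/Q)
2121 - S(W(3), -61) = 2121 - (1 - 1*(-61) - 26/(-61)) = 2121 - (1 + 61 - 26*(-1/61)) = 2121 - (1 + 61 + 26/61) = 2121 - 1*3808/61 = 2121 - 3808/61 = 125573/61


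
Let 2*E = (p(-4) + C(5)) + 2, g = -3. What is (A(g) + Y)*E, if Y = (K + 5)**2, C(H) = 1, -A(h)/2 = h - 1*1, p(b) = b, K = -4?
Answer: -9/2 ≈ -4.5000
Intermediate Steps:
A(h) = 2 - 2*h (A(h) = -2*(h - 1*1) = -2*(h - 1) = -2*(-1 + h) = 2 - 2*h)
E = -1/2 (E = ((-4 + 1) + 2)/2 = (-3 + 2)/2 = (1/2)*(-1) = -1/2 ≈ -0.50000)
Y = 1 (Y = (-4 + 5)**2 = 1**2 = 1)
(A(g) + Y)*E = ((2 - 2*(-3)) + 1)*(-1/2) = ((2 + 6) + 1)*(-1/2) = (8 + 1)*(-1/2) = 9*(-1/2) = -9/2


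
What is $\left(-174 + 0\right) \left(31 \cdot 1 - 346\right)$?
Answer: $54810$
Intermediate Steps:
$\left(-174 + 0\right) \left(31 \cdot 1 - 346\right) = - 174 \left(31 - 346\right) = \left(-174\right) \left(-315\right) = 54810$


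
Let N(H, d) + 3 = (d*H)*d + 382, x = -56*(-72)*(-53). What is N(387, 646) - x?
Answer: 161715367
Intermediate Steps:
x = -213696 (x = 4032*(-53) = -213696)
N(H, d) = 379 + H*d² (N(H, d) = -3 + ((d*H)*d + 382) = -3 + ((H*d)*d + 382) = -3 + (H*d² + 382) = -3 + (382 + H*d²) = 379 + H*d²)
N(387, 646) - x = (379 + 387*646²) - 1*(-213696) = (379 + 387*417316) + 213696 = (379 + 161501292) + 213696 = 161501671 + 213696 = 161715367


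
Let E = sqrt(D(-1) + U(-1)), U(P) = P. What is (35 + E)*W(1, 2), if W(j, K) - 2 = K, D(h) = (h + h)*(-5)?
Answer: 152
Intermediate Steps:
D(h) = -10*h (D(h) = (2*h)*(-5) = -10*h)
W(j, K) = 2 + K
E = 3 (E = sqrt(-10*(-1) - 1) = sqrt(10 - 1) = sqrt(9) = 3)
(35 + E)*W(1, 2) = (35 + 3)*(2 + 2) = 38*4 = 152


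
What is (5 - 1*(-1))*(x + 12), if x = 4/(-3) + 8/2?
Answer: 88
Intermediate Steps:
x = 8/3 (x = 4*(-⅓) + 8*(½) = -4/3 + 4 = 8/3 ≈ 2.6667)
(5 - 1*(-1))*(x + 12) = (5 - 1*(-1))*(8/3 + 12) = (5 + 1)*(44/3) = 6*(44/3) = 88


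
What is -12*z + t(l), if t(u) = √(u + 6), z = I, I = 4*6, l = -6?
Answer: -288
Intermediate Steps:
I = 24
z = 24
t(u) = √(6 + u)
-12*z + t(l) = -12*24 + √(6 - 6) = -288 + √0 = -288 + 0 = -288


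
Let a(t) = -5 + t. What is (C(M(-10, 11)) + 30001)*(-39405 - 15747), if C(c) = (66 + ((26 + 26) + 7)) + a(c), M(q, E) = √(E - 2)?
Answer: -1661398848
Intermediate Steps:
M(q, E) = √(-2 + E)
C(c) = 120 + c (C(c) = (66 + ((26 + 26) + 7)) + (-5 + c) = (66 + (52 + 7)) + (-5 + c) = (66 + 59) + (-5 + c) = 125 + (-5 + c) = 120 + c)
(C(M(-10, 11)) + 30001)*(-39405 - 15747) = ((120 + √(-2 + 11)) + 30001)*(-39405 - 15747) = ((120 + √9) + 30001)*(-55152) = ((120 + 3) + 30001)*(-55152) = (123 + 30001)*(-55152) = 30124*(-55152) = -1661398848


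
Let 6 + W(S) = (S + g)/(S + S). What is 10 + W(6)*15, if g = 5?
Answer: -265/4 ≈ -66.250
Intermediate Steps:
W(S) = -6 + (5 + S)/(2*S) (W(S) = -6 + (S + 5)/(S + S) = -6 + (5 + S)/((2*S)) = -6 + (5 + S)*(1/(2*S)) = -6 + (5 + S)/(2*S))
10 + W(6)*15 = 10 + ((½)*(5 - 11*6)/6)*15 = 10 + ((½)*(⅙)*(5 - 66))*15 = 10 + ((½)*(⅙)*(-61))*15 = 10 - 61/12*15 = 10 - 305/4 = -265/4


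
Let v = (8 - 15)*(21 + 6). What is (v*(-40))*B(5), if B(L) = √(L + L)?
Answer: 7560*√10 ≈ 23907.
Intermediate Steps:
B(L) = √2*√L (B(L) = √(2*L) = √2*√L)
v = -189 (v = -7*27 = -189)
(v*(-40))*B(5) = (-189*(-40))*(√2*√5) = 7560*√10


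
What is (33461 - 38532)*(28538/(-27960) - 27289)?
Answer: 1934659973719/13980 ≈ 1.3839e+8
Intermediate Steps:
(33461 - 38532)*(28538/(-27960) - 27289) = -5071*(28538*(-1/27960) - 27289) = -5071*(-14269/13980 - 27289) = -5071*(-381514489/13980) = 1934659973719/13980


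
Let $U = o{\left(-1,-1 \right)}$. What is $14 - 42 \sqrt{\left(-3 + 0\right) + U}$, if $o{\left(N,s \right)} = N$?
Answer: $14 - 84 i \approx 14.0 - 84.0 i$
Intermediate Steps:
$U = -1$
$14 - 42 \sqrt{\left(-3 + 0\right) + U} = 14 - 42 \sqrt{\left(-3 + 0\right) - 1} = 14 - 42 \sqrt{-3 - 1} = 14 - 42 \sqrt{-4} = 14 - 42 \cdot 2 i = 14 - 84 i$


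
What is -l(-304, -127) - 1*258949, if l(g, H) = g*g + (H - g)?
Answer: -351542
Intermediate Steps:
l(g, H) = H + g² - g (l(g, H) = g² + (H - g) = H + g² - g)
-l(-304, -127) - 1*258949 = -(-127 + (-304)² - 1*(-304)) - 1*258949 = -(-127 + 92416 + 304) - 258949 = -1*92593 - 258949 = -92593 - 258949 = -351542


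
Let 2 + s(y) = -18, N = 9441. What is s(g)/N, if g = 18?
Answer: -20/9441 ≈ -0.0021184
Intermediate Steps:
s(y) = -20 (s(y) = -2 - 18 = -20)
s(g)/N = -20/9441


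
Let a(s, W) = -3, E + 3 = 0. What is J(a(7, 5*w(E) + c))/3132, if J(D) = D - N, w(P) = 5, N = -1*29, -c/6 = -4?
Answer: 13/1566 ≈ 0.0083014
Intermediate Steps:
E = -3 (E = -3 + 0 = -3)
c = 24 (c = -6*(-4) = 24)
N = -29
J(D) = 29 + D (J(D) = D - 1*(-29) = D + 29 = 29 + D)
J(a(7, 5*w(E) + c))/3132 = (29 - 3)/3132 = 26*(1/3132) = 13/1566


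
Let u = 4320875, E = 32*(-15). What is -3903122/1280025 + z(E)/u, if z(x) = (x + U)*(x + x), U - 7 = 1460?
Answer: -144622012478/44246624175 ≈ -3.2685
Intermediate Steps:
E = -480
U = 1467 (U = 7 + 1460 = 1467)
z(x) = 2*x*(1467 + x) (z(x) = (x + 1467)*(x + x) = (1467 + x)*(2*x) = 2*x*(1467 + x))
-3903122/1280025 + z(E)/u = -3903122/1280025 + (2*(-480)*(1467 - 480))/4320875 = -3903122*1/1280025 + (2*(-480)*987)*(1/4320875) = -3903122/1280025 - 947520*1/4320875 = -3903122/1280025 - 189504/864175 = -144622012478/44246624175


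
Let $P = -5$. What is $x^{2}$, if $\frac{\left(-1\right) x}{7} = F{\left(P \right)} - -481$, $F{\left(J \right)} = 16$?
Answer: $12103441$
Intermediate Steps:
$x = -3479$ ($x = - 7 \left(16 - -481\right) = - 7 \left(16 + 481\right) = \left(-7\right) 497 = -3479$)
$x^{2} = \left(-3479\right)^{2} = 12103441$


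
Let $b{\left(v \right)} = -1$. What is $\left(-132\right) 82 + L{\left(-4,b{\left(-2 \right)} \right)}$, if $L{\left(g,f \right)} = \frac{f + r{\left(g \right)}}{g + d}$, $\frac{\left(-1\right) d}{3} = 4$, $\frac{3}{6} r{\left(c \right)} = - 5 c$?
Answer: $- \frac{173223}{16} \approx -10826.0$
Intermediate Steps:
$r{\left(c \right)} = - 10 c$ ($r{\left(c \right)} = 2 \left(- 5 c\right) = - 10 c$)
$d = -12$ ($d = \left(-3\right) 4 = -12$)
$L{\left(g,f \right)} = \frac{f - 10 g}{-12 + g}$ ($L{\left(g,f \right)} = \frac{f - 10 g}{g - 12} = \frac{f - 10 g}{-12 + g}$)
$\left(-132\right) 82 + L{\left(-4,b{\left(-2 \right)} \right)} = \left(-132\right) 82 + \frac{-1 - -40}{-12 - 4} = -10824 + \frac{-1 + 40}{-16} = -10824 - \frac{39}{16} = - \frac{173223}{16}$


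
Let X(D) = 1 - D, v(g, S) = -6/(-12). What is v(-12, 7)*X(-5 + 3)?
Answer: 3/2 ≈ 1.5000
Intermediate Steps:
v(g, S) = 1/2 (v(g, S) = -6*(-1/12) = 1/2)
v(-12, 7)*X(-5 + 3) = (1 - (-5 + 3))/2 = (1 - 1*(-2))/2 = (1 + 2)/2 = (1/2)*3 = 3/2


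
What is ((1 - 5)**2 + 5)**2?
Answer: 441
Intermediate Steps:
((1 - 5)**2 + 5)**2 = ((-4)**2 + 5)**2 = (16 + 5)**2 = 21**2 = 441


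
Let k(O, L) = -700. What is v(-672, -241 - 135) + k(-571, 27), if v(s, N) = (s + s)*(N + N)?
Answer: 1009988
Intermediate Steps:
v(s, N) = 4*N*s (v(s, N) = (2*s)*(2*N) = 4*N*s)
v(-672, -241 - 135) + k(-571, 27) = 4*(-241 - 135)*(-672) - 700 = 4*(-376)*(-672) - 700 = 1010688 - 700 = 1009988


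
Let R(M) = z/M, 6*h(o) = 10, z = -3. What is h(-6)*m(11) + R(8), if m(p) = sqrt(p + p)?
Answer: -3/8 + 5*sqrt(22)/3 ≈ 7.4424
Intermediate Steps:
m(p) = sqrt(2)*sqrt(p) (m(p) = sqrt(2*p) = sqrt(2)*sqrt(p))
h(o) = 5/3 (h(o) = (1/6)*10 = 5/3)
R(M) = -3/M
h(-6)*m(11) + R(8) = 5*(sqrt(2)*sqrt(11))/3 - 3/8 = 5*sqrt(22)/3 - 3*1/8 = 5*sqrt(22)/3 - 3/8 = -3/8 + 5*sqrt(22)/3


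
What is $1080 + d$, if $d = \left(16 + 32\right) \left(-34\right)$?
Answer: $-552$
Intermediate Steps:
$d = -1632$ ($d = 48 \left(-34\right) = -1632$)
$1080 + d = 1080 - 1632 = -552$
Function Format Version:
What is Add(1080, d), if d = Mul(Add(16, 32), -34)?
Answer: -552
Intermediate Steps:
d = -1632 (d = Mul(48, -34) = -1632)
Add(1080, d) = Add(1080, -1632) = -552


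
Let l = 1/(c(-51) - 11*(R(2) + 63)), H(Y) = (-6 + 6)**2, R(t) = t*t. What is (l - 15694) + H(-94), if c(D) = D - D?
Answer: -11566479/737 ≈ -15694.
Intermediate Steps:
R(t) = t**2
H(Y) = 0 (H(Y) = 0**2 = 0)
c(D) = 0
l = -1/737 (l = 1/(0 - 11*(2**2 + 63)) = 1/(0 - 11*(4 + 63)) = 1/(0 - 11*67) = 1/(0 - 737) = 1/(-737) = -1/737 ≈ -0.0013569)
(l - 15694) + H(-94) = (-1/737 - 15694) + 0 = -11566479/737 + 0 = -11566479/737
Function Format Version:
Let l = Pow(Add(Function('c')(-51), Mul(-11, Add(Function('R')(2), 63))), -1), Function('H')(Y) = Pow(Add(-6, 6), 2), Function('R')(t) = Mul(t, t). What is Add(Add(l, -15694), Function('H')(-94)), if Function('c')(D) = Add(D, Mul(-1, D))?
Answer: Rational(-11566479, 737) ≈ -15694.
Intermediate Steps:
Function('R')(t) = Pow(t, 2)
Function('H')(Y) = 0 (Function('H')(Y) = Pow(0, 2) = 0)
Function('c')(D) = 0
l = Rational(-1, 737) (l = Pow(Add(0, Mul(-11, Add(Pow(2, 2), 63))), -1) = Pow(Add(0, Mul(-11, Add(4, 63))), -1) = Pow(Add(0, Mul(-11, 67)), -1) = Pow(Add(0, -737), -1) = Pow(-737, -1) = Rational(-1, 737) ≈ -0.0013569)
Add(Add(l, -15694), Function('H')(-94)) = Add(Add(Rational(-1, 737), -15694), 0) = Add(Rational(-11566479, 737), 0) = Rational(-11566479, 737)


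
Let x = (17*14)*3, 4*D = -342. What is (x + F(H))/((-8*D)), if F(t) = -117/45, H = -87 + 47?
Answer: 3557/3420 ≈ 1.0401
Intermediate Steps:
D = -171/2 (D = (1/4)*(-342) = -171/2 ≈ -85.500)
H = -40
F(t) = -13/5 (F(t) = -117*1/45 = -13/5)
x = 714 (x = 238*3 = 714)
(x + F(H))/((-8*D)) = (714 - 13/5)/((-8*(-171/2))) = (3557/5)/684 = (3557/5)*(1/684) = 3557/3420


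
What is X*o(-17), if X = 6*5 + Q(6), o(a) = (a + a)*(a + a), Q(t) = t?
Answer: 41616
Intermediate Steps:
o(a) = 4*a² (o(a) = (2*a)*(2*a) = 4*a²)
X = 36 (X = 6*5 + 6 = 30 + 6 = 36)
X*o(-17) = 36*(4*(-17)²) = 36*(4*289) = 36*1156 = 41616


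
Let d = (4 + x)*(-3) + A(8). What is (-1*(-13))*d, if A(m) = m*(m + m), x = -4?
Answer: 1664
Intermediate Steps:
A(m) = 2*m**2 (A(m) = m*(2*m) = 2*m**2)
d = 128 (d = (4 - 4)*(-3) + 2*8**2 = 0*(-3) + 2*64 = 0 + 128 = 128)
(-1*(-13))*d = -1*(-13)*128 = 13*128 = 1664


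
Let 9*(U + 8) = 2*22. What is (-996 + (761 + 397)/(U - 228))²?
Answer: 1083787184601/1081600 ≈ 1.0020e+6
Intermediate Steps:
U = -28/9 (U = -8 + (2*22)/9 = -8 + (⅑)*44 = -8 + 44/9 = -28/9 ≈ -3.1111)
(-996 + (761 + 397)/(U - 228))² = (-996 + (761 + 397)/(-28/9 - 228))² = (-996 + 1158/(-2080/9))² = (-996 + 1158*(-9/2080))² = (-996 - 5211/1040)² = (-1041051/1040)² = 1083787184601/1081600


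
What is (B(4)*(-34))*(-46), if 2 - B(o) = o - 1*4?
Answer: 3128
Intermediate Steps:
B(o) = 6 - o (B(o) = 2 - (o - 1*4) = 2 - (o - 4) = 2 - (-4 + o) = 2 + (4 - o) = 6 - o)
(B(4)*(-34))*(-46) = ((6 - 1*4)*(-34))*(-46) = ((6 - 4)*(-34))*(-46) = (2*(-34))*(-46) = -68*(-46) = 3128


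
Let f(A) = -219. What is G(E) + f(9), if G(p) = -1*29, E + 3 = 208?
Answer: -248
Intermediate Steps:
E = 205 (E = -3 + 208 = 205)
G(p) = -29
G(E) + f(9) = -29 - 219 = -248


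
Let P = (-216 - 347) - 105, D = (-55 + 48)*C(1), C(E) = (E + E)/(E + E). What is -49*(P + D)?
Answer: 33075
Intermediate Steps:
C(E) = 1 (C(E) = (2*E)/((2*E)) = (2*E)*(1/(2*E)) = 1)
D = -7 (D = (-55 + 48)*1 = -7*1 = -7)
P = -668 (P = -563 - 105 = -668)
-49*(P + D) = -49*(-668 - 7) = -49*(-675) = 33075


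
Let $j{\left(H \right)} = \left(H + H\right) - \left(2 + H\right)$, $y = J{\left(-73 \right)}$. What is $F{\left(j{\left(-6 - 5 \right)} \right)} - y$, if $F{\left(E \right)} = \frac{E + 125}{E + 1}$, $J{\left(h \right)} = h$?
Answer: $\frac{191}{3} \approx 63.667$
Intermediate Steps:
$y = -73$
$j{\left(H \right)} = -2 + H$ ($j{\left(H \right)} = 2 H - \left(2 + H\right) = -2 + H$)
$F{\left(E \right)} = \frac{125 + E}{1 + E}$
$F{\left(j{\left(-6 - 5 \right)} \right)} - y = \frac{125 - 13}{1 - 13} - -73 = \frac{125 - 13}{1 - 13} + 73 = \frac{1}{-12} \cdot 112 + 73 = \left(- \frac{1}{12}\right) 112 + 73 = - \frac{28}{3} + 73 = \frac{191}{3}$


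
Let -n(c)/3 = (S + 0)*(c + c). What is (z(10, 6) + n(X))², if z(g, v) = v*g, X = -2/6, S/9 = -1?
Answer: 1764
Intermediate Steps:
S = -9 (S = 9*(-1) = -9)
X = -⅓ (X = -2*⅙ = -⅓ ≈ -0.33333)
z(g, v) = g*v
n(c) = 54*c (n(c) = -3*(-9 + 0)*(c + c) = -(-27)*2*c = -(-54)*c = 54*c)
(z(10, 6) + n(X))² = (10*6 + 54*(-⅓))² = (60 - 18)² = 42² = 1764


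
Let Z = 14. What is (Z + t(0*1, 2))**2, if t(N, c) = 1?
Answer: 225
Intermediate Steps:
(Z + t(0*1, 2))**2 = (14 + 1)**2 = 15**2 = 225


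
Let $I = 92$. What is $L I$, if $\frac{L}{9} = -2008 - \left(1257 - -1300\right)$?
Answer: $-3779820$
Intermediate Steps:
$L = -41085$ ($L = 9 \left(-2008 - \left(1257 - -1300\right)\right) = 9 \left(-2008 - \left(1257 + 1300\right)\right) = 9 \left(-2008 - 2557\right) = 9 \left(-4565\right) = -41085$)
$L I = \left(-41085\right) 92 = -3779820$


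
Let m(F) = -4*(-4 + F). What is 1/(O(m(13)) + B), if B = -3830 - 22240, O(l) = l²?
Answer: -1/24774 ≈ -4.0365e-5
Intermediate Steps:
m(F) = 16 - 4*F
B = -26070
1/(O(m(13)) + B) = 1/((16 - 4*13)² - 26070) = 1/((16 - 52)² - 26070) = 1/((-36)² - 26070) = 1/(1296 - 26070) = 1/(-24774) = -1/24774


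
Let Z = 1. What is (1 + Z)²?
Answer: 4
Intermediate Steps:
(1 + Z)² = (1 + 1)² = 2² = 4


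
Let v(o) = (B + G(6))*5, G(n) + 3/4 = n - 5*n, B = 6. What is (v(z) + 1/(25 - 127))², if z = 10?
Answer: 365842129/41616 ≈ 8790.9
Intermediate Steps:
G(n) = -¾ - 4*n (G(n) = -¾ + (n - 5*n) = -¾ - 4*n)
v(o) = -375/4 (v(o) = (6 + (-¾ - 4*6))*5 = (6 + (-¾ - 24))*5 = (6 - 99/4)*5 = -75/4*5 = -375/4)
(v(z) + 1/(25 - 127))² = (-375/4 + 1/(25 - 127))² = (-375/4 + 1/(-102))² = (-375/4 - 1/102)² = (-19127/204)² = 365842129/41616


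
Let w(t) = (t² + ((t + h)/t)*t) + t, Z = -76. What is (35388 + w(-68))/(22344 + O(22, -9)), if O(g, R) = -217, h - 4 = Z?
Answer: 39804/22127 ≈ 1.7989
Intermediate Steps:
h = -72 (h = 4 - 76 = -72)
w(t) = -72 + t² + 2*t (w(t) = (t² + ((t - 72)/t)*t) + t = (t² + ((-72 + t)/t)*t) + t = (t² + (-72 + t)) + t = (-72 + t + t²) + t = -72 + t² + 2*t)
(35388 + w(-68))/(22344 + O(22, -9)) = (35388 + (-72 + (-68)² + 2*(-68)))/(22344 - 217) = (35388 + (-72 + 4624 - 136))/22127 = (35388 + 4416)*(1/22127) = 39804*(1/22127) = 39804/22127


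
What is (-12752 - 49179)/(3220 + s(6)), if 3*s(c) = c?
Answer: -61931/3222 ≈ -19.221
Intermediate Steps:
s(c) = c/3
(-12752 - 49179)/(3220 + s(6)) = (-12752 - 49179)/(3220 + (⅓)*6) = -61931/(3220 + 2) = -61931/3222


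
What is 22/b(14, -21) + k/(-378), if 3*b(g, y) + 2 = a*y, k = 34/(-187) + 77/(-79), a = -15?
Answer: 7331459/34271622 ≈ 0.21392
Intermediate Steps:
k = -1005/869 (k = 34*(-1/187) + 77*(-1/79) = -2/11 - 77/79 = -1005/869 ≈ -1.1565)
b(g, y) = -⅔ - 5*y (b(g, y) = -⅔ + (-15*y)/3 = -⅔ - 5*y)
22/b(14, -21) + k/(-378) = 22/(-⅔ - 5*(-21)) - 1005/869/(-378) = 22/(-⅔ + 105) - 1005/869*(-1/378) = 22/(313/3) + 335/109494 = 22*(3/313) + 335/109494 = 66/313 + 335/109494 = 7331459/34271622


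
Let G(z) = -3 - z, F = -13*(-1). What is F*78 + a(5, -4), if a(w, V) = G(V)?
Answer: 1015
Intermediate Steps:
F = 13
a(w, V) = -3 - V
F*78 + a(5, -4) = 13*78 + (-3 - 1*(-4)) = 1014 + (-3 + 4) = 1014 + 1 = 1015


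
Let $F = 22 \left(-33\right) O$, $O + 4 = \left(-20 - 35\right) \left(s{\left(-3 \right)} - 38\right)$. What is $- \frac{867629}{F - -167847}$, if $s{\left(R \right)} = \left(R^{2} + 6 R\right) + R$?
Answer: $\frac{51037}{107397} \approx 0.47522$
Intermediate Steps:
$s{\left(R \right)} = R^{2} + 7 R$
$O = 2746$ ($O = -4 + \left(-20 - 35\right) \left(- 3 \left(7 - 3\right) - 38\right) = -4 - 55 \left(\left(-3\right) 4 - 38\right) = -4 - 55 \left(-12 - 38\right) = -4 - -2750 = -4 + 2750 = 2746$)
$F = -1993596$ ($F = 22 \left(-33\right) 2746 = \left(-726\right) 2746 = -1993596$)
$- \frac{867629}{F - -167847} = - \frac{867629}{-1993596 - -167847} = - \frac{867629}{-1993596 + 167847} = - \frac{867629}{-1825749} = \left(-867629\right) \left(- \frac{1}{1825749}\right) = \frac{51037}{107397}$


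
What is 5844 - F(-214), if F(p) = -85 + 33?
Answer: 5896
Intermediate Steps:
F(p) = -52
5844 - F(-214) = 5844 - 1*(-52) = 5844 + 52 = 5896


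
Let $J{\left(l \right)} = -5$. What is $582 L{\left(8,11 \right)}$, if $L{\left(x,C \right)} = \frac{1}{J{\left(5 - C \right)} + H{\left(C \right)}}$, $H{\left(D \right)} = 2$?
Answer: $-194$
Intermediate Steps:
$L{\left(x,C \right)} = - \frac{1}{3}$ ($L{\left(x,C \right)} = \frac{1}{-5 + 2} = \frac{1}{-3} = - \frac{1}{3}$)
$582 L{\left(8,11 \right)} = 582 \left(- \frac{1}{3}\right) = -194$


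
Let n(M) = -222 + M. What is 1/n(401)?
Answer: 1/179 ≈ 0.0055866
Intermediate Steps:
1/n(401) = 1/(-222 + 401) = 1/179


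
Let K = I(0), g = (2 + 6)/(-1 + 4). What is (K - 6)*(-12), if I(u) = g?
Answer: 40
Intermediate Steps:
g = 8/3 ≈ 2.6667
I(u) = 8/3
K = 8/3 ≈ 2.6667
(K - 6)*(-12) = (8/3 - 6)*(-12) = -10/3*(-12) = 40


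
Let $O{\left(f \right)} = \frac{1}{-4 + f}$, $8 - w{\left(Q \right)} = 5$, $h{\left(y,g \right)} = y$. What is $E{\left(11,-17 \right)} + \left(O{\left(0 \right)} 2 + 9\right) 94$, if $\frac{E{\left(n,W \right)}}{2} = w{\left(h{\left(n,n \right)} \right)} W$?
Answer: $697$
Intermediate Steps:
$w{\left(Q \right)} = 3$ ($w{\left(Q \right)} = 8 - 5 = 3$)
$E{\left(n,W \right)} = 6 W$ ($E{\left(n,W \right)} = 2 \cdot 3 W = 6 W$)
$E{\left(11,-17 \right)} + \left(O{\left(0 \right)} 2 + 9\right) 94 = 6 \left(-17\right) + \left(\frac{1}{-4 + 0} \cdot 2 + 9\right) 94 = -102 + \left(\frac{1}{-4} \cdot 2 + 9\right) 94 = -102 + \left(\left(- \frac{1}{4}\right) 2 + 9\right) 94 = -102 + \left(- \frac{1}{2} + 9\right) 94 = -102 + \frac{17}{2} \cdot 94 = -102 + 799 = 697$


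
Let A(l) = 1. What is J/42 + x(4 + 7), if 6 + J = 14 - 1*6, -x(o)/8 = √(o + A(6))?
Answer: 1/21 - 16*√3 ≈ -27.665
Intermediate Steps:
x(o) = -8*√(1 + o) (x(o) = -8*√(o + 1) = -8*√(1 + o))
J = 2 (J = -6 + (14 - 1*6) = -6 + (14 - 6) = -6 + 8 = 2)
J/42 + x(4 + 7) = 2/42 - 8*√(1 + (4 + 7)) = 2*(1/42) - 8*√(1 + 11) = 1/21 - 16*√3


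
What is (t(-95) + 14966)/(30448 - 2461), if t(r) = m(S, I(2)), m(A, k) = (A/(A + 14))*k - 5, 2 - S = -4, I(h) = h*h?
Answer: 24937/46645 ≈ 0.53461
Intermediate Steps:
I(h) = h**2
S = 6 (S = 2 - 1*(-4) = 2 + 4 = 6)
m(A, k) = -5 + A*k/(14 + A) (m(A, k) = (A/(14 + A))*k - 5 = A*k/(14 + A) - 5 = -5 + A*k/(14 + A))
t(r) = -19/5 (t(r) = (-70 - 5*6 + 6*2**2)/(14 + 6) = (-70 - 30 + 6*4)/20 = (-70 - 30 + 24)/20 = (1/20)*(-76) = -19/5)
(t(-95) + 14966)/(30448 - 2461) = (-19/5 + 14966)/(30448 - 2461) = (74811/5)/27987 = (74811/5)*(1/27987) = 24937/46645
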